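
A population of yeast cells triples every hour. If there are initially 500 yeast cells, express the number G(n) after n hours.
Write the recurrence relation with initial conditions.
Each hour multiplies the count by 3, so the count after n hours depends only on the count after n-1 hours: G(n) = 3 × G(n-1). The starting count gives G(0) = 500.
Unrolling n times gives the closed form G(n) = 500 × 3ⁿ.

G(n) = 3 × G(n-1), G(0) = 500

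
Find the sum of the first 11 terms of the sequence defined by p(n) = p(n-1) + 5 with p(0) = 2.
Computing the sequence terms: 2, 7, 12, 17, 22, 27, 32, 37, 42, 47, 52
Adding these values together:

297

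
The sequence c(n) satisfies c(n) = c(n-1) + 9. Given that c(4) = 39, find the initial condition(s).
c(4) = c(0) + 4·9, so c(0) = 39 - 36 = 3.

c(0) = 3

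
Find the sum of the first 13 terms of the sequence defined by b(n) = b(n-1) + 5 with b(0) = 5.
Computing the sequence terms: 5, 10, 15, 20, 25, 30, 35, 40, 45, 50, 55, 60, 65
Adding these values together:

455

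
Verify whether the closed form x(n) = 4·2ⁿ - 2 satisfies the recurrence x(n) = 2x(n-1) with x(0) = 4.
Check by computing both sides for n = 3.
From the recurrence with x(0) = 4:
  x(0) = 4, x(1) = 8, x(2) = 16, x(3) = 32
  so the recurrence gives x(3) = 32.
From the proposed closed form x(n) = 4·2ⁿ - 2:
  x(3) = 30.
The recurrence gives 32 but the closed form gives 30, so the closed form does not satisfy the recurrence.

No, the closed form is incorrect.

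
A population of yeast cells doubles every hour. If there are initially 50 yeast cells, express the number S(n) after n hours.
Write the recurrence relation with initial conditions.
Each hour multiplies the count by 2, so the count after n hours depends only on the count after n-1 hours: S(n) = 2 × S(n-1). The starting count gives S(0) = 50.
Unrolling n times gives the closed form S(n) = 50 × 2ⁿ.

S(n) = 2 × S(n-1), S(0) = 50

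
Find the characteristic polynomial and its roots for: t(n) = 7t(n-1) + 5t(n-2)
Substitute t(n) = rⁿ and divide through by rⁿ⁻²: r² - 7r - 5 = 0
Discriminant: 7² + 4·5 = 69, not a perfect square, so by the quadratic formula r = (7 ± √69)/2.
General solution: t(n) = A·r₁ⁿ + B·r₂ⁿ where r₁,r₂ = (7 ± √69)/2

Characteristic: r² - 7r - 5 = 0, Roots: r = (7 ± √69)/2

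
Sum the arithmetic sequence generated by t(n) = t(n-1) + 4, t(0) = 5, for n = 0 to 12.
Computing the sequence terms: 5, 9, 13, 17, 21, 25, 29, 33, 37, 41, 45, 49, 53
Adding these values together:

377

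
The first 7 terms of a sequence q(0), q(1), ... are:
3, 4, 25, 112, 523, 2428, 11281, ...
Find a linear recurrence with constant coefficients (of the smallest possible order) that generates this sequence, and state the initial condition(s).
Look for the lowest-order linear relation among consecutive terms.
Observation: q(n) - 4·q(n-1) - (3)·q(n-2) = 0 holds for the shown terms, and no order-1 relation q(n) = α·q(n-1) + β fits.
Check at n=3: 4·25 + (3)·4 = 112. ✓

q(n) = 4q(n-1) + 3q(n-2), q(0) = 3, q(1) = 4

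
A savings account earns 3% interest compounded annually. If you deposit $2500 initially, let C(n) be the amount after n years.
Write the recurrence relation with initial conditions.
Each year the balance grows by 3%, i.e. is multiplied by 1 + 3/100 = 1.03, so C(n) = 1.03 × C(n-1). The initial deposit gives C(0) = 2500.
Unrolling gives the closed form C(n) = 2500 × (1.03)ⁿ.

C(n) = 1.03 × C(n-1), C(0) = 2500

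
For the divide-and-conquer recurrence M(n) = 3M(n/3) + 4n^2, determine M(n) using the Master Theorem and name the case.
Master Theorem template: M(n) = a·M(n/b) + f(n).
Here: a=3, b=3, f(n)=4n^2
Compute log_b(a) = log_3(3) = 1.
f(n) = 4n^2 = Ω(n^(1+ε)) with ε = 1, and the regularity condition holds (a·f(n/b) = (a/b^2)·f(n) with a/b^2 = 3^-1 < 1). Case 3: M(n) = Θ(f(n)) = Θ(n^2).

Case 3: M(n) = Θ(n^2)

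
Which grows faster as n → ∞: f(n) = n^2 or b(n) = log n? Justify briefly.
Comparing growth rates:
Growth-rate hierarchy: log n ≺ any polynomial ≺ any exponential cⁿ (c>1) ≺ n! ≺ nⁿ.
polynomial degree 2 dominates logarithmic asymptotically.

f(n) grows faster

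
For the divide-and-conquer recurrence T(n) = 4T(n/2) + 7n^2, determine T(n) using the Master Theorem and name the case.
Master Theorem template: T(n) = a·T(n/b) + f(n).
Here: a=4, b=2, f(n)=7n^2
Compute log_b(a) = log_2(4) = 2.
f(n) = 7n^2 = Θ(n^2). Case 2: T(n) = Θ(n^2 log n).

Case 2: T(n) = Θ(n^2 log n)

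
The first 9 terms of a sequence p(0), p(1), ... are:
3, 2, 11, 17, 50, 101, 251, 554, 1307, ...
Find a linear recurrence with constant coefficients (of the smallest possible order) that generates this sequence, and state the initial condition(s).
Look for the lowest-order linear relation among consecutive terms.
Observation: p(n) - 1·p(n-1) - (3)·p(n-2) = 0 holds for the shown terms, and no order-1 relation p(n) = α·p(n-1) + β fits.
Check at n=3: 1·11 + (3)·2 = 17. ✓

p(n) = p(n-1) + 3p(n-2), p(0) = 3, p(1) = 2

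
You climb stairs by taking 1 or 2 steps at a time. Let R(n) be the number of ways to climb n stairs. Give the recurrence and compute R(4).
Condition on the size of the last step (1 to 2): before it there were n-1, …, n-2 stairs climbed, and these cases are disjoint, so R(n) = R(n-1) + R(n-2) (Fibonacci-type sequence).
Initial conditions by direct count (compositions of i into parts ≤ 2): R(1) = 1; R(2) = 2.
Iterating the recurrence: R(3) = 3, R(4) = 5.

R(n) = R(n-1) + R(n-2), R(1) = 1, R(2) = 2; R(4) = 5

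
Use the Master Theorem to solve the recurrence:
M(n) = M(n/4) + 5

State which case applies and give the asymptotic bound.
Master Theorem template: M(n) = a·M(n/b) + f(n).
Here: a=1, b=4, f(n)=5
Compute log_b(a) = log_4(1) = 0.
f(n) = 5 = Θ(1). Case 2: M(n) = Θ(log n).

Case 2: M(n) = Θ(log n)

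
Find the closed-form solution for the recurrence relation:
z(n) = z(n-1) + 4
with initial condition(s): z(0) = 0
Recurrence: z(n) = z(n-1) + 4, initial: z(0) = 0.
Each step adds 4, so z(n) = z(0) + 4n = 4n.

z(n) = 4n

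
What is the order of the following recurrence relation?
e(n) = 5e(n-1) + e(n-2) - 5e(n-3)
The order is the largest lag k for which e(n-k) appears. Here the deepest term is e(n-3), so the order is 3.

Order 3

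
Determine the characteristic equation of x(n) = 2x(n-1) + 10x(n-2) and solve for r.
Substitute x(n) = rⁿ and divide through by rⁿ⁻²: r² - 2r - 10 = 0
Discriminant: 2² + 4·10 = 44, not a perfect square, so by the quadratic formula r = (2 ± √44)/2.
General solution: x(n) = A·r₁ⁿ + B·r₂ⁿ where r₁,r₂ = (2 ± √44)/2

Characteristic: r² - 2r - 10 = 0, Roots: r = (2 ± √44)/2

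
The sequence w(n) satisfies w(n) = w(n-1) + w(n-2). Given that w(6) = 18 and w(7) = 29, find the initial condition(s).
Work backwards using w(k) = w(k+2) - w(k+1):
w(5) = w(7) - w(6) = 29 - 18 = 11
w(4) = w(6) - w(5) = 18 - 11 = 7
w(3) = w(5) - w(4) = 11 - 7 = 4
w(2) = w(4) - w(3) = 7 - 4 = 3
w(1) = w(3) - w(2) = 4 - 3 = 1
w(0) = w(2) - w(1) = 3 - 1 = 2

w(0) = 2, w(1) = 1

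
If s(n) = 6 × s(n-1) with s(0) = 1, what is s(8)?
Computing step by step:
s(0) = 1
s(1) = 6 × 1 = 6
s(2) = 6 × 6 = 36
s(3) = 6 × 36 = 216
s(4) = 6 × 216 = 1296
s(5) = 6 × 1296 = 7776
s(6) = 6 × 7776 = 46656
s(7) = 6 × 46656 = 279936
s(8) = 6 × 279936 = 1679616

1679616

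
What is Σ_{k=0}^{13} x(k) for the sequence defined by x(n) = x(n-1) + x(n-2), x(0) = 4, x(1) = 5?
Computing the sequence terms: 4, 5, 9, 14, 23, 37, 60, 97, 157, 254, 411, 665, 1076, 1741
Adding these values together:

4553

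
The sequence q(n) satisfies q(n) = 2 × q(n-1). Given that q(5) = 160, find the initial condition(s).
In general q(n) = 2ⁿ · q(0). At n = 5: q(0) = q(5) / 2^5 = 160 / 32 = 5.

q(0) = 5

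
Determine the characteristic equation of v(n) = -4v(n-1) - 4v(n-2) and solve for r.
Substitute v(n) = rⁿ and divide through by rⁿ⁻²: r² + 4r + 4 = 0
Factor: (r + 2)² = 0, so r = -2 (double root).
General solution: v(n) = (A + Bn)·(-2)ⁿ

Characteristic: r² + 4r + 4 = 0, Roots: r = -2 (double root)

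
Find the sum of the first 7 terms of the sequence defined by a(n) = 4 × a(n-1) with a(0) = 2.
Computing the sequence terms: 2, 8, 32, 128, 512, 2048, 8192
Adding these values together:

10922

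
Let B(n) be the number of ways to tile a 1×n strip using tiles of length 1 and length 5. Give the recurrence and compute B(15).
Condition on the last tile: it has length 1 (leaving a 1×(n-1) strip) or length 5 (leaving a 1×(n-5) strip), so B(n) = B(n-1) + B(n-5) (order-5 linear recurrence).
For 0 ≤ i < 5 only unit tiles fit, so B(i) = 1.
Iterating the recurrence: B(5) = 2, B(6) = 3, B(7) = 4, B(8) = 5, B(9) = 6, B(10) = 8, B(11) = 11, B(12) = 15, B(13) = 20, B(14) = 26, B(15) = 34.

B(n) = B(n-1) + B(n-5), with B(i) = 1 for 0 ≤ i < 5; B(15) = 34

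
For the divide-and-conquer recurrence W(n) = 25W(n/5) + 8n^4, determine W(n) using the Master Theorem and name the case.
Master Theorem template: W(n) = a·W(n/b) + f(n).
Here: a=25, b=5, f(n)=8n^4
Compute log_b(a) = log_5(25) = 2.
f(n) = 8n^4 = Ω(n^(2+ε)) with ε = 2, and the regularity condition holds (a·f(n/b) = (a/b^4)·f(n) with a/b^4 = 5^-2 < 1). Case 3: W(n) = Θ(f(n)) = Θ(n^4).

Case 3: W(n) = Θ(n^4)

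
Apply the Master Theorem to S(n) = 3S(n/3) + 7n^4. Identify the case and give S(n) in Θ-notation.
Master Theorem template: S(n) = a·S(n/b) + f(n).
Here: a=3, b=3, f(n)=7n^4
Compute log_b(a) = log_3(3) = 1.
f(n) = 7n^4 = Ω(n^(1+ε)) with ε = 3, and the regularity condition holds (a·f(n/b) = (a/b^4)·f(n) with a/b^4 = 3^-3 < 1). Case 3: S(n) = Θ(f(n)) = Θ(n^4).

Case 3: S(n) = Θ(n^4)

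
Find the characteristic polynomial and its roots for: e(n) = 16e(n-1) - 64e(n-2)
Substitute e(n) = rⁿ and divide through by rⁿ⁻²: r² - 16r + 64 = 0
Factor: (r - 8)² = 0, so r = 8 (double root).
General solution: e(n) = (A + Bn)·8ⁿ

Characteristic: r² - 16r + 64 = 0, Roots: r = 8 (double root)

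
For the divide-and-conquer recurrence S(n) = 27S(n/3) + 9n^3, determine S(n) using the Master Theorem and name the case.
Master Theorem template: S(n) = a·S(n/b) + f(n).
Here: a=27, b=3, f(n)=9n^3
Compute log_b(a) = log_3(27) = 3.
f(n) = 9n^3 = Θ(n^3). Case 2: S(n) = Θ(n^3 log n).

Case 2: S(n) = Θ(n^3 log n)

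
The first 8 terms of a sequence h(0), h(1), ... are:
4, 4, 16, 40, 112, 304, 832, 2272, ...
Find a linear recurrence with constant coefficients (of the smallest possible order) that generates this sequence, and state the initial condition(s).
Look for the lowest-order linear relation among consecutive terms.
Observation: h(n) - 2·h(n-1) - (2)·h(n-2) = 0 holds for the shown terms, and no order-1 relation h(n) = α·h(n-1) + β fits.
Check at n=3: 2·16 + (2)·4 = 40. ✓

h(n) = 2h(n-1) + 2h(n-2), h(0) = 4, h(1) = 4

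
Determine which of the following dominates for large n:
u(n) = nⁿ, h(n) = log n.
Comparing growth rates:
Growth-rate hierarchy: log n ≺ any polynomial ≺ any exponential cⁿ (c>1) ≺ n! ≺ nⁿ.
super-exponential nⁿ dominates logarithmic asymptotically.

u(n) grows faster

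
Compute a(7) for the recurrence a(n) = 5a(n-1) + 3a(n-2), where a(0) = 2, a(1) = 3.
Computing the sequence terms:
2, 3, 21, 114, 633, 3507, 19434, 107691

107691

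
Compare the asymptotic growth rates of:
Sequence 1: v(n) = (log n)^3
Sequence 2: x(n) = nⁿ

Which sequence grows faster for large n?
Comparing growth rates:
Growth-rate hierarchy: log n ≺ any polynomial ≺ any exponential cⁿ (c>1) ≺ n! ≺ nⁿ.
super-exponential nⁿ dominates polylogarithmic (log n)^3 asymptotically.

x(n) grows faster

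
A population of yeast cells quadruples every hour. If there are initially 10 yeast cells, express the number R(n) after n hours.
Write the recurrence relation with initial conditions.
Each hour multiplies the count by 4, so the count after n hours depends only on the count after n-1 hours: R(n) = 4 × R(n-1). The starting count gives R(0) = 10.
Unrolling n times gives the closed form R(n) = 10 × 4ⁿ.

R(n) = 4 × R(n-1), R(0) = 10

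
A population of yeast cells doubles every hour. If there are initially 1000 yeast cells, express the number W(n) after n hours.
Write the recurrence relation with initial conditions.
Each hour multiplies the count by 2, so the count after n hours depends only on the count after n-1 hours: W(n) = 2 × W(n-1). The starting count gives W(0) = 1000.
Unrolling n times gives the closed form W(n) = 1000 × 2ⁿ.

W(n) = 2 × W(n-1), W(0) = 1000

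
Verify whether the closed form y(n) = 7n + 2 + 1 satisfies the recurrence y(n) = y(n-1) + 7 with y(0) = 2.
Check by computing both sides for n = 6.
From the recurrence with y(0) = 2:
  y(0) = 2, y(1) = 9, y(2) = 16, y(3) = 23, y(4) = 30, y(5) = 37, y(6) = 44
  so the recurrence gives y(6) = 44.
From the proposed closed form y(n) = 7n + 2 + 1:
  y(6) = 45.
The recurrence gives 44 but the closed form gives 45, so the closed form does not satisfy the recurrence.

No, the closed form is incorrect.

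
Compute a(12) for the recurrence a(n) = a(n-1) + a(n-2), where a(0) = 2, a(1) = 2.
Computing the sequence terms:
2, 2, 4, 6, 10, 16, 26, 42, 68, 110, 178, 288, 466

466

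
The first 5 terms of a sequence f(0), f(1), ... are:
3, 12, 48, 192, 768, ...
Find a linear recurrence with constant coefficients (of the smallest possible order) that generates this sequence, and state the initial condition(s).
Look for the lowest-order linear relation among consecutive terms.
Observation: each term is 4× the previous.
Check at n=2: 4·12 = 48. ✓

f(n) = 4 × f(n-1), f(0) = 3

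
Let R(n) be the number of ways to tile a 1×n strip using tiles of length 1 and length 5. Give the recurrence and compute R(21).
Condition on the last tile: it has length 1 (leaving a 1×(n-1) strip) or length 5 (leaving a 1×(n-5) strip), so R(n) = R(n-1) + R(n-5) (order-5 linear recurrence).
For 0 ≤ i < 5 only unit tiles fit, so R(i) = 1.
Iterating the recurrence: R(5) = 2, R(6) = 3, R(7) = 4, R(8) = 5, R(9) = 6, R(10) = 8, R(11) = 11, R(12) = 15, R(13) = 20, R(14) = 26, R(15) = 34, R(16) = 45, R(17) = 60, R(18) = 80, R(19) = 106, R(20) = 140, R(21) = 185.

R(n) = R(n-1) + R(n-5), with R(i) = 1 for 0 ≤ i < 5; R(21) = 185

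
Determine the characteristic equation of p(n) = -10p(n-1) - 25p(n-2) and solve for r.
Substitute p(n) = rⁿ and divide through by rⁿ⁻²: r² + 10r + 25 = 0
Factor: (r + 5)² = 0, so r = -5 (double root).
General solution: p(n) = (A + Bn)·(-5)ⁿ

Characteristic: r² + 10r + 25 = 0, Roots: r = -5 (double root)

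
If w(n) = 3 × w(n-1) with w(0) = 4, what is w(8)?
Computing step by step:
w(0) = 4
w(1) = 3 × 4 = 12
w(2) = 3 × 12 = 36
w(3) = 3 × 36 = 108
w(4) = 3 × 108 = 324
w(5) = 3 × 324 = 972
w(6) = 3 × 972 = 2916
w(7) = 3 × 2916 = 8748
w(8) = 3 × 8748 = 26244

26244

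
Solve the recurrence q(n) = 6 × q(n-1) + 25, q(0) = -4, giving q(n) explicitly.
Recurrence: q(n) = 6 × q(n-1) + 25, initial: q(0) = -4.
Try q(n) = A·6ⁿ + C. Substituting: A·6ⁿ + C = 6(A·6ⁿ⁻¹ + C) + 25 = A·6ⁿ + 6C + 25, so C = 6C + 25, giving C = -5. Then q(0) = A - 5 = -4 gives A = 1.

q(n) = 6ⁿ - 5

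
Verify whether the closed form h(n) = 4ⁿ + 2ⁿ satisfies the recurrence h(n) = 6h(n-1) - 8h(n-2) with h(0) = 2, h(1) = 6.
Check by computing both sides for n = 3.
From the recurrence with h(0) = 2, h(1) = 6:
  h(0) = 2, h(1) = 6, h(2) = 20, h(3) = 72
  so the recurrence gives h(3) = 72.
From the proposed closed form h(n) = 4ⁿ + 2ⁿ:
  h(3) = 72.
Both sides give 72 at n = 3, and the initial condition(s) match, so the closed form is consistent.

Yes, the closed form is correct.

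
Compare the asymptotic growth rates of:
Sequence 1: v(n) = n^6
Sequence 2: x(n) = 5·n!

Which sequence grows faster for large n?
Comparing growth rates:
Growth-rate hierarchy: log n ≺ any polynomial ≺ any exponential cⁿ (c>1) ≺ n! ≺ nⁿ.
factorial dominates polynomial degree 6 asymptotically.

x(n) grows faster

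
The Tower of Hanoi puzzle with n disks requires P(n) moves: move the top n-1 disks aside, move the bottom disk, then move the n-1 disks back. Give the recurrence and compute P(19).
Moving n disks = move the top n-1 disks aside (P(n-1) moves) + move the largest disk (1 move) + move the n-1 disks back on top (P(n-1) moves), so P(n) = 2P(n-1) + 1, with P(1) = 1 (a single disk takes one move).
First terms: 1, 3, 7, 15, 31, 63, … — each is one less than a power of 2. Indeed P(n) + 1 = 2(P(n-1) + 1) with P(1) + 1 = 2, so P(n) + 1 = 2ⁿ and P(n) = 2ⁿ - 1.
Hence P(19) = 2^19 - 1 = 524288 - 1 = 524287.

P(n) = 2P(n-1) + 1, P(1) = 1; P(19) = 524287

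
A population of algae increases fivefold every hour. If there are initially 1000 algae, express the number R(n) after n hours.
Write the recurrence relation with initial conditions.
Each hour multiplies the count by 5, so the count after n hours depends only on the count after n-1 hours: R(n) = 5 × R(n-1). The starting count gives R(0) = 1000.
Unrolling n times gives the closed form R(n) = 1000 × 5ⁿ.

R(n) = 5 × R(n-1), R(0) = 1000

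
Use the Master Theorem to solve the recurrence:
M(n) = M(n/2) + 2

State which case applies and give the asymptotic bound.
Master Theorem template: M(n) = a·M(n/b) + f(n).
Here: a=1, b=2, f(n)=2
Compute log_b(a) = log_2(1) = 0.
f(n) = 2 = Θ(1). Case 2: M(n) = Θ(log n).

Case 2: M(n) = Θ(log n)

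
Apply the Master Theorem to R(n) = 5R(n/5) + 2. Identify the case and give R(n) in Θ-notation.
Master Theorem template: R(n) = a·R(n/b) + f(n).
Here: a=5, b=5, f(n)=2
Compute log_b(a) = log_5(5) = 1.
f(n) = 2 = O(n^(1-ε)) with ε = 1. Case 1: R(n) = Θ(n^log_b(a)) = Θ(n).

Case 1: R(n) = Θ(n)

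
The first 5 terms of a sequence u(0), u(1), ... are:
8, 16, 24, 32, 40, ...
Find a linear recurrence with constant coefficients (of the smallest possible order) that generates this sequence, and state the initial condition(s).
Look for the lowest-order linear relation among consecutive terms.
Observation: consecutive differences are constant (= 8).
Check at n=2: 1·16 + 8 = 24. ✓

u(n) = u(n-1) + 8, u(0) = 8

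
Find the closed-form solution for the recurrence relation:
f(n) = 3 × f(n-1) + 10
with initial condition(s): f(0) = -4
Recurrence: f(n) = 3 × f(n-1) + 10, initial: f(0) = -4.
Try f(n) = A·3ⁿ + C. Substituting: A·3ⁿ + C = 3(A·3ⁿ⁻¹ + C) + 10 = A·3ⁿ + 3C + 10, so C = 3C + 10, giving C = -5. Then f(0) = A - 5 = -4 gives A = 1.

f(n) = 3ⁿ - 5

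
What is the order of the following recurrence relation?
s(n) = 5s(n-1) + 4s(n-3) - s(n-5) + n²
The order is the largest lag k for which s(n-k) appears. Here the deepest term is s(n-5) (the n² term is non-homogeneous and does not affect the order), so the order is 5.

Order 5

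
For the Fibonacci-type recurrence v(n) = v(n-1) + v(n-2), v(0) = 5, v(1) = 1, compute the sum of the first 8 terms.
Computing the sequence terms: 5, 1, 6, 7, 13, 20, 33, 53
Adding these values together:

138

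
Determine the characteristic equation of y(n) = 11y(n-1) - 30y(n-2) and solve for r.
Substitute y(n) = rⁿ and divide through by rⁿ⁻²: r² - 11r + 30 = 0
Factor: (r - 5)(r - 6) = 0, so r = 5, 6.
General solution: y(n) = A·5ⁿ + B·6ⁿ

Characteristic: r² - 11r + 30 = 0, Roots: r = 5, 6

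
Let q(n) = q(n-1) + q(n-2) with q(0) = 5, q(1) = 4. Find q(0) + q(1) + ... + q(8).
Computing the sequence terms: 5, 4, 9, 13, 22, 35, 57, 92, 149
Adding these values together:

386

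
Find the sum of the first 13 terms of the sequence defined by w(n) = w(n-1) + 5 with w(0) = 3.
Computing the sequence terms: 3, 8, 13, 18, 23, 28, 33, 38, 43, 48, 53, 58, 63
Adding these values together:

429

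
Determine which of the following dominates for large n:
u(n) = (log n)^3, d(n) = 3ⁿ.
Comparing growth rates:
Growth-rate hierarchy: log n ≺ any polynomial ≺ any exponential cⁿ (c>1) ≺ n! ≺ nⁿ.
exponential base 3 dominates polylogarithmic (log n)^3 asymptotically.

d(n) grows faster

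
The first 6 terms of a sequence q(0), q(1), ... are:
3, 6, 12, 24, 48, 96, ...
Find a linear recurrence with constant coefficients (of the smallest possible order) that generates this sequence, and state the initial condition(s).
Look for the lowest-order linear relation among consecutive terms.
Observation: each term is 2× the previous.
Check at n=2: 2·6 = 12. ✓

q(n) = 2 × q(n-1), q(0) = 3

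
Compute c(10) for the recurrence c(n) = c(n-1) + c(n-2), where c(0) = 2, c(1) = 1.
Computing the sequence terms:
2, 1, 3, 4, 7, 11, 18, 29, 47, 76, 123

123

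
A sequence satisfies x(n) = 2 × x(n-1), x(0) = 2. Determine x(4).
Computing step by step:
x(0) = 2
x(1) = 2 × 2 = 4
x(2) = 2 × 4 = 8
x(3) = 2 × 8 = 16
x(4) = 2 × 16 = 32

32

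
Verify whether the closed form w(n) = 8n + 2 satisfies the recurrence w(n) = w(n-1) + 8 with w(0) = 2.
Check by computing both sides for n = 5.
From the recurrence with w(0) = 2:
  w(0) = 2, w(1) = 10, w(2) = 18, w(3) = 26, w(4) = 34, w(5) = 42
  so the recurrence gives w(5) = 42.
From the proposed closed form w(n) = 8n + 2:
  w(5) = 42.
Both sides give 42 at n = 5, and the initial condition(s) match, so the closed form is consistent.

Yes, the closed form is correct.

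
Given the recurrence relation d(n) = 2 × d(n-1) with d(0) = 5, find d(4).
Computing step by step:
d(0) = 5
d(1) = 2 × 5 = 10
d(2) = 2 × 10 = 20
d(3) = 2 × 20 = 40
d(4) = 2 × 40 = 80

80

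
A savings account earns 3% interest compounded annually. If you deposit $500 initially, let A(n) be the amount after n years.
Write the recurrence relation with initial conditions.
Each year the balance grows by 3%, i.e. is multiplied by 1 + 3/100 = 1.03, so A(n) = 1.03 × A(n-1). The initial deposit gives A(0) = 500.
Unrolling gives the closed form A(n) = 500 × (1.03)ⁿ.

A(n) = 1.03 × A(n-1), A(0) = 500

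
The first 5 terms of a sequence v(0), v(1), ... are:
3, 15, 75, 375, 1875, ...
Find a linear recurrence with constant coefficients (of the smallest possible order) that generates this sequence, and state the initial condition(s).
Look for the lowest-order linear relation among consecutive terms.
Observation: each term is 5× the previous.
Check at n=2: 5·15 = 75. ✓

v(n) = 5 × v(n-1), v(0) = 3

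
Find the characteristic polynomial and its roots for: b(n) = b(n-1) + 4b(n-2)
Substitute b(n) = rⁿ and divide through by rⁿ⁻²: r² - r - 4 = 0
Discriminant: 1² + 4·4 = 17, not a perfect square, so by the quadratic formula r = (1 ± √17)/2.
General solution: b(n) = A·r₁ⁿ + B·r₂ⁿ where r₁,r₂ = (1 ± √17)/2

Characteristic: r² - r - 4 = 0, Roots: r = (1 ± √17)/2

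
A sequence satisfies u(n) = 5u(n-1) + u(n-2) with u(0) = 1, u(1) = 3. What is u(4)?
Computing the sequence terms:
1, 3, 16, 83, 431

431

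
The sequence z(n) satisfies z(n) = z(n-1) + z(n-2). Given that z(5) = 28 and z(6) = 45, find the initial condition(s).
Work backwards using z(k) = z(k+2) - z(k+1):
z(4) = z(6) - z(5) = 45 - 28 = 17
z(3) = z(5) - z(4) = 28 - 17 = 11
z(2) = z(4) - z(3) = 17 - 11 = 6
z(1) = z(3) - z(2) = 11 - 6 = 5
z(0) = z(2) - z(1) = 6 - 5 = 1

z(0) = 1, z(1) = 5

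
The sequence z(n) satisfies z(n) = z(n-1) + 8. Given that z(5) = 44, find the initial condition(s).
z(5) = z(0) + 5·8, so z(0) = 44 - 40 = 4.

z(0) = 4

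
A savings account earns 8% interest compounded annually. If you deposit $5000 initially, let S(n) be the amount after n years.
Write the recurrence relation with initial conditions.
Each year the balance grows by 8%, i.e. is multiplied by 1 + 8/100 = 1.08, so S(n) = 1.08 × S(n-1). The initial deposit gives S(0) = 5000.
Unrolling gives the closed form S(n) = 5000 × (1.08)ⁿ.

S(n) = 1.08 × S(n-1), S(0) = 5000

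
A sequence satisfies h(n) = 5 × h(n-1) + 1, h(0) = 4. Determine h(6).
Computing step by step:
h(0) = 4
h(1) = 5 × 4 + 1 = 21
h(2) = 5 × 21 + 1 = 106
h(3) = 5 × 106 + 1 = 531
h(4) = 5 × 531 + 1 = 2656
h(5) = 5 × 2656 + 1 = 13281
h(6) = 5 × 13281 + 1 = 66406

66406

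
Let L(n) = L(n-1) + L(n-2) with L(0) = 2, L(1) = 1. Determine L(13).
Computing the sequence terms:
2, 1, 3, 4, 7, 11, 18, 29, 47, 76, 123, 199, 322, 521

521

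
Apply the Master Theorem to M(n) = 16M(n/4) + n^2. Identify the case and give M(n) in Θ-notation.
Master Theorem template: M(n) = a·M(n/b) + f(n).
Here: a=16, b=4, f(n)=n^2
Compute log_b(a) = log_4(16) = 2.
f(n) = n^2 = Θ(n^2). Case 2: M(n) = Θ(n^2 log n).

Case 2: M(n) = Θ(n^2 log n)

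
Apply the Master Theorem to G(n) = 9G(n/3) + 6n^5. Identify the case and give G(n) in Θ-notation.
Master Theorem template: G(n) = a·G(n/b) + f(n).
Here: a=9, b=3, f(n)=6n^5
Compute log_b(a) = log_3(9) = 2.
f(n) = 6n^5 = Ω(n^(2+ε)) with ε = 3, and the regularity condition holds (a·f(n/b) = (a/b^5)·f(n) with a/b^5 = 3^-3 < 1). Case 3: G(n) = Θ(f(n)) = Θ(n^5).

Case 3: G(n) = Θ(n^5)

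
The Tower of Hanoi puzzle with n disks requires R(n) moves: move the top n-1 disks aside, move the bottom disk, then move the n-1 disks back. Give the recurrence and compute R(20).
Moving n disks = move the top n-1 disks aside (R(n-1) moves) + move the largest disk (1 move) + move the n-1 disks back on top (R(n-1) moves), so R(n) = 2R(n-1) + 1, with R(1) = 1 (a single disk takes one move).
First terms: 1, 3, 7, 15, 31, 63, … — each is one less than a power of 2. Indeed R(n) + 1 = 2(R(n-1) + 1) with R(1) + 1 = 2, so R(n) + 1 = 2ⁿ and R(n) = 2ⁿ - 1.
Hence R(20) = 2^20 - 1 = 1048576 - 1 = 1048575.

R(n) = 2R(n-1) + 1, R(1) = 1; R(20) = 1048575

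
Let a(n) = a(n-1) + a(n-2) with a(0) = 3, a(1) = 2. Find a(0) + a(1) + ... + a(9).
Computing the sequence terms: 3, 2, 5, 7, 12, 19, 31, 50, 81, 131
Adding these values together:

341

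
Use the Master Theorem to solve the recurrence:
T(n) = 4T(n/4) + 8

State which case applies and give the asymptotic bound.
Master Theorem template: T(n) = a·T(n/b) + f(n).
Here: a=4, b=4, f(n)=8
Compute log_b(a) = log_4(4) = 1.
f(n) = 8 = O(n^(1-ε)) with ε = 1. Case 1: T(n) = Θ(n^log_b(a)) = Θ(n).

Case 1: T(n) = Θ(n)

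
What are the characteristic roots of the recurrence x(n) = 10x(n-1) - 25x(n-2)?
Substitute x(n) = rⁿ and divide through by rⁿ⁻²: r² - 10r + 25 = 0
Factor: (r - 5)² = 0, so r = 5 (double root).
General solution: x(n) = (A + Bn)·5ⁿ

Characteristic: r² - 10r + 25 = 0, Roots: r = 5 (double root)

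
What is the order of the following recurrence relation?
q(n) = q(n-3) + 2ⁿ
The order is the largest lag k for which q(n-k) appears. Here the deepest term is q(n-3) (the 2ⁿ term is non-homogeneous and does not affect the order), so the order is 3.

Order 3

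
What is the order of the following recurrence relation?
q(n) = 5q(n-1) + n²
The order is the largest lag k for which q(n-k) appears. Here the deepest term is q(n-1) (the n² term is non-homogeneous and does not affect the order), so the order is 1.

Order 1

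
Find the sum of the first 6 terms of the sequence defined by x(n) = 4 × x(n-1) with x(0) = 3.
Computing the sequence terms: 3, 12, 48, 192, 768, 3072
Adding these values together:

4095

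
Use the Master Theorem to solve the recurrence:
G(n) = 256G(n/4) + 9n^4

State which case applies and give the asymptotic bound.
Master Theorem template: G(n) = a·G(n/b) + f(n).
Here: a=256, b=4, f(n)=9n^4
Compute log_b(a) = log_4(256) = 4.
f(n) = 9n^4 = Θ(n^4). Case 2: G(n) = Θ(n^4 log n).

Case 2: G(n) = Θ(n^4 log n)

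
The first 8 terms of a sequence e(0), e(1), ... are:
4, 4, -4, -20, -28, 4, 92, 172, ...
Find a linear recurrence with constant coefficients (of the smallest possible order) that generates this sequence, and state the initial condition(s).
Look for the lowest-order linear relation among consecutive terms.
Observation: e(n) - 2·e(n-1) - (-3)·e(n-2) = 0 holds for the shown terms, and no order-1 relation e(n) = α·e(n-1) + β fits.
Check at n=3: 2·-4 + (-3)·4 = -20. ✓

e(n) = 2e(n-1) - 3e(n-2), e(0) = 4, e(1) = 4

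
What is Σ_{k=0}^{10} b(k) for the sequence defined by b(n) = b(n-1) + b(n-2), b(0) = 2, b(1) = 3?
Computing the sequence terms: 2, 3, 5, 8, 13, 21, 34, 55, 89, 144, 233
Adding these values together:

607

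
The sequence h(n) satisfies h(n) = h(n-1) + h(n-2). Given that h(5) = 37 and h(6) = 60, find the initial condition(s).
Work backwards using h(k) = h(k+2) - h(k+1):
h(4) = h(6) - h(5) = 60 - 37 = 23
h(3) = h(5) - h(4) = 37 - 23 = 14
h(2) = h(4) - h(3) = 23 - 14 = 9
h(1) = h(3) - h(2) = 14 - 9 = 5
h(0) = h(2) - h(1) = 9 - 5 = 4

h(0) = 4, h(1) = 5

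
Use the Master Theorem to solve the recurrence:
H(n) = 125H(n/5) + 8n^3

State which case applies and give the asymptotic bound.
Master Theorem template: H(n) = a·H(n/b) + f(n).
Here: a=125, b=5, f(n)=8n^3
Compute log_b(a) = log_5(125) = 3.
f(n) = 8n^3 = Θ(n^3). Case 2: H(n) = Θ(n^3 log n).

Case 2: H(n) = Θ(n^3 log n)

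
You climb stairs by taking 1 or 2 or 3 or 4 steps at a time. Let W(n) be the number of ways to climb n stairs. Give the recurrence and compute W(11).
Condition on the size of the last step (1 to 4): before it there were n-1, …, n-4 stairs climbed, and these cases are disjoint, so W(n) = W(n-1) + W(n-2) + W(n-3) + W(n-4) (order-4 linear recurrence).
Initial conditions by direct count (compositions of i into parts ≤ 4): W(1) = 1; W(2) = 2; W(3) = 4; W(4) = 8.
Iterating the recurrence: W(5) = 15, W(6) = 29, W(7) = 56, W(8) = 108, W(9) = 208, W(10) = 401, W(11) = 773.

W(n) = W(n-1) + W(n-2) + W(n-3) + W(n-4), W(1) = 1, W(2) = 2, W(3) = 4, W(4) = 8; W(11) = 773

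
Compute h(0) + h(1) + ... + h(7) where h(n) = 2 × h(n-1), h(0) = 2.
Computing the sequence terms: 2, 4, 8, 16, 32, 64, 128, 256
Adding these values together:

510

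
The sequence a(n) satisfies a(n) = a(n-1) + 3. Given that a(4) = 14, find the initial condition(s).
a(4) = a(0) + 4·3, so a(0) = 14 - 12 = 2.

a(0) = 2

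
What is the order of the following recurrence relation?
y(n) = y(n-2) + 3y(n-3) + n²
The order is the largest lag k for which y(n-k) appears. Here the deepest term is y(n-3) (the n² term is non-homogeneous and does not affect the order), so the order is 3.

Order 3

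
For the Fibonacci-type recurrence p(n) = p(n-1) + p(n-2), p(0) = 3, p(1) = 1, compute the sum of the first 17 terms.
Computing the sequence terms: 3, 1, 4, 5, 9, 14, 23, 37, 60, 97, 157, 254, 411, 665, 1076, 1741, 2817
Adding these values together:

7374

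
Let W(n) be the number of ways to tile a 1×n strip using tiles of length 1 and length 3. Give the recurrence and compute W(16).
Condition on the last tile: it has length 1 (leaving a 1×(n-1) strip) or length 3 (leaving a 1×(n-3) strip), so W(n) = W(n-1) + W(n-3) (order-3 linear recurrence).
For 0 ≤ i < 3 only unit tiles fit, so W(i) = 1.
Iterating the recurrence: W(3) = 2, W(4) = 3, W(5) = 4, W(6) = 6, W(7) = 9, W(8) = 13, W(9) = 19, W(10) = 28, W(11) = 41, W(12) = 60, W(13) = 88, W(14) = 129, W(15) = 189, W(16) = 277.

W(n) = W(n-1) + W(n-3), with W(i) = 1 for 0 ≤ i < 3; W(16) = 277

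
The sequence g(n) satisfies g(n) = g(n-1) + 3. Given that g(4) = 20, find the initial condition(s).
g(4) = g(0) + 4·3, so g(0) = 20 - 12 = 8.

g(0) = 8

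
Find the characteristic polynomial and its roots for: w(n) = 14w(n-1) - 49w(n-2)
Substitute w(n) = rⁿ and divide through by rⁿ⁻²: r² - 14r + 49 = 0
Factor: (r - 7)² = 0, so r = 7 (double root).
General solution: w(n) = (A + Bn)·7ⁿ

Characteristic: r² - 14r + 49 = 0, Roots: r = 7 (double root)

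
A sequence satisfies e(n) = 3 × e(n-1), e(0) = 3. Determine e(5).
Computing step by step:
e(0) = 3
e(1) = 3 × 3 = 9
e(2) = 3 × 9 = 27
e(3) = 3 × 27 = 81
e(4) = 3 × 81 = 243
e(5) = 3 × 243 = 729

729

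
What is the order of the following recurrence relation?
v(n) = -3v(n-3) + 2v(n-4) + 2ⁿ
The order is the largest lag k for which v(n-k) appears. Here the deepest term is v(n-4) (the 2ⁿ term is non-homogeneous and does not affect the order), so the order is 4.

Order 4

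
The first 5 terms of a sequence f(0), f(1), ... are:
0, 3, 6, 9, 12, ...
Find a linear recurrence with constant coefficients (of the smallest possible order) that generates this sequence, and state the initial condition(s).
Look for the lowest-order linear relation among consecutive terms.
Observation: consecutive differences are constant (= 3).
Check at n=2: 1·3 + 3 = 6. ✓

f(n) = f(n-1) + 3, f(0) = 0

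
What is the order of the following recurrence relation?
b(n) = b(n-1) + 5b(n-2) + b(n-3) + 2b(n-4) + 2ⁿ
The order is the largest lag k for which b(n-k) appears. Here the deepest term is b(n-4) (the 2ⁿ term is non-homogeneous and does not affect the order), so the order is 4.

Order 4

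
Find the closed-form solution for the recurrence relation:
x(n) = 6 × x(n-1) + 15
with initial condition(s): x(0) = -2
Recurrence: x(n) = 6 × x(n-1) + 15, initial: x(0) = -2.
Try x(n) = A·6ⁿ + C. Substituting: A·6ⁿ + C = 6(A·6ⁿ⁻¹ + C) + 15 = A·6ⁿ + 6C + 15, so C = 6C + 15, giving C = -3. Then x(0) = A - 3 = -2 gives A = 1.

x(n) = 6ⁿ - 3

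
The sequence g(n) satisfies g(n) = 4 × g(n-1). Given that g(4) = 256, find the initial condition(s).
In general g(n) = 4ⁿ · g(0). At n = 4: g(0) = g(4) / 4^4 = 256 / 256 = 1.

g(0) = 1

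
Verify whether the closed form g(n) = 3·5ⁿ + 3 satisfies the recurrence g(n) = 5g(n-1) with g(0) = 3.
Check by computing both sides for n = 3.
From the recurrence with g(0) = 3:
  g(0) = 3, g(1) = 15, g(2) = 75, g(3) = 375
  so the recurrence gives g(3) = 375.
From the proposed closed form g(n) = 3·5ⁿ + 3:
  g(3) = 378.
The recurrence gives 375 but the closed form gives 378, so the closed form does not satisfy the recurrence.

No, the closed form is incorrect.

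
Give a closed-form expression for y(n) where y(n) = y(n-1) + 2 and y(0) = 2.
Recurrence: y(n) = y(n-1) + 2, initial: y(0) = 2.
Each step adds 2, so y(n) = y(0) + 2n = 2n + 2.

y(n) = 2n + 2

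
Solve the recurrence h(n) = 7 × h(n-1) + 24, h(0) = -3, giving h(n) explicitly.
Recurrence: h(n) = 7 × h(n-1) + 24, initial: h(0) = -3.
Try h(n) = A·7ⁿ + C. Substituting: A·7ⁿ + C = 7(A·7ⁿ⁻¹ + C) + 24 = A·7ⁿ + 7C + 24, so C = 7C + 24, giving C = -4. Then h(0) = A - 4 = -3 gives A = 1.

h(n) = 7ⁿ - 4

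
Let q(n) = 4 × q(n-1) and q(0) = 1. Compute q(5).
Computing step by step:
q(0) = 1
q(1) = 4 × 1 = 4
q(2) = 4 × 4 = 16
q(3) = 4 × 16 = 64
q(4) = 4 × 64 = 256
q(5) = 4 × 256 = 1024

1024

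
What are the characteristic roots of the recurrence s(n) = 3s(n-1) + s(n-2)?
Substitute s(n) = rⁿ and divide through by rⁿ⁻²: r² - 3r - 1 = 0
Discriminant: 3² + 4·1 = 13, not a perfect square, so by the quadratic formula r = (3 ± √13)/2.
General solution: s(n) = A·r₁ⁿ + B·r₂ⁿ where r₁,r₂ = (3 ± √13)/2

Characteristic: r² - 3r - 1 = 0, Roots: r = (3 ± √13)/2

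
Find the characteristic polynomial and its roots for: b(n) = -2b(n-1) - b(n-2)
Substitute b(n) = rⁿ and divide through by rⁿ⁻²: r² + 2r + 1 = 0
Factor: (r + 1)² = 0, so r = -1 (double root).
General solution: b(n) = (A + Bn)·(-1)ⁿ

Characteristic: r² + 2r + 1 = 0, Roots: r = -1 (double root)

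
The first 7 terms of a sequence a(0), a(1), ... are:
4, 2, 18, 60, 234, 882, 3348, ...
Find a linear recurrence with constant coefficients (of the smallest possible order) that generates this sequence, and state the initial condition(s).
Look for the lowest-order linear relation among consecutive terms.
Observation: a(n) - 3·a(n-1) - (3)·a(n-2) = 0 holds for the shown terms, and no order-1 relation a(n) = α·a(n-1) + β fits.
Check at n=3: 3·18 + (3)·2 = 60. ✓

a(n) = 3a(n-1) + 3a(n-2), a(0) = 4, a(1) = 2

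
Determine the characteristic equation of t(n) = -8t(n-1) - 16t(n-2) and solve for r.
Substitute t(n) = rⁿ and divide through by rⁿ⁻²: r² + 8r + 16 = 0
Factor: (r + 4)² = 0, so r = -4 (double root).
General solution: t(n) = (A + Bn)·(-4)ⁿ

Characteristic: r² + 8r + 16 = 0, Roots: r = -4 (double root)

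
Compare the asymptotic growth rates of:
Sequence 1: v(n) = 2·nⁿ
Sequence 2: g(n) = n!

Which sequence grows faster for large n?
Comparing growth rates:
Growth-rate hierarchy: log n ≺ any polynomial ≺ any exponential cⁿ (c>1) ≺ n! ≺ nⁿ.
super-exponential nⁿ dominates factorial asymptotically.

v(n) grows faster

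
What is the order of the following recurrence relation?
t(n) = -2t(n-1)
The order is the largest lag k for which t(n-k) appears. Here the deepest term is t(n-1), so the order is 1.

Order 1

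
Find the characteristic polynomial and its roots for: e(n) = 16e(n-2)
Substitute e(n) = rⁿ and divide through by rⁿ⁻²: r² - 16 = 0
Factor: (r + 4)(r - 4) = 0, so r = -4, 4.
General solution: e(n) = A·(-4)ⁿ + B·4ⁿ

Characteristic: r² - 16 = 0, Roots: r = -4, 4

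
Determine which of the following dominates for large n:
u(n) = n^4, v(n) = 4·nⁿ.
Comparing growth rates:
Growth-rate hierarchy: log n ≺ any polynomial ≺ any exponential cⁿ (c>1) ≺ n! ≺ nⁿ.
super-exponential nⁿ dominates polynomial degree 4 asymptotically.

v(n) grows faster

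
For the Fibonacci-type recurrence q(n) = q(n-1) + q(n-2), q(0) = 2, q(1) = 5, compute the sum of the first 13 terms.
Computing the sequence terms: 2, 5, 7, 12, 19, 31, 50, 81, 131, 212, 343, 555, 898
Adding these values together:

2346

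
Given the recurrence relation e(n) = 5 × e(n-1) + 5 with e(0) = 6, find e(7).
Computing step by step:
e(0) = 6
e(1) = 5 × 6 + 5 = 35
e(2) = 5 × 35 + 5 = 180
e(3) = 5 × 180 + 5 = 905
e(4) = 5 × 905 + 5 = 4530
e(5) = 5 × 4530 + 5 = 22655
e(6) = 5 × 22655 + 5 = 113280
e(7) = 5 × 113280 + 5 = 566405

566405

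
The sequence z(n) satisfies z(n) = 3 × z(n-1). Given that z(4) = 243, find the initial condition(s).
In general z(n) = 3ⁿ · z(0). At n = 4: z(0) = z(4) / 3^4 = 243 / 81 = 3.

z(0) = 3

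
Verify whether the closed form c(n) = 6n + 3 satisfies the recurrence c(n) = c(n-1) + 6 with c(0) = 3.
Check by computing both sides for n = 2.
From the recurrence with c(0) = 3:
  c(0) = 3, c(1) = 9, c(2) = 15
  so the recurrence gives c(2) = 15.
From the proposed closed form c(n) = 6n + 3:
  c(2) = 15.
Both sides give 15 at n = 2, and the initial condition(s) match, so the closed form is consistent.

Yes, the closed form is correct.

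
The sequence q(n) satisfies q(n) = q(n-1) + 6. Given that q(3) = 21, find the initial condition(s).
q(3) = q(0) + 3·6, so q(0) = 21 - 18 = 3.

q(0) = 3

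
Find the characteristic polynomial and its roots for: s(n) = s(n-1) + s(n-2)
Substitute s(n) = rⁿ and divide through by rⁿ⁻²: r² - r - 1 = 0
Discriminant: 1² + 4·1 = 5, not a perfect square, so by the quadratic formula r = (1 ± √5)/2.
General solution: s(n) = A·r₁ⁿ + B·r₂ⁿ where r₁,r₂ = (1 ± √5)/2

Characteristic: r² - r - 1 = 0, Roots: r = (1 ± √5)/2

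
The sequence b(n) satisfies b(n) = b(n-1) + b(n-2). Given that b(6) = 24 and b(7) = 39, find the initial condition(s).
Work backwards using b(k) = b(k+2) - b(k+1):
b(5) = b(7) - b(6) = 39 - 24 = 15
b(4) = b(6) - b(5) = 24 - 15 = 9
b(3) = b(5) - b(4) = 15 - 9 = 6
b(2) = b(4) - b(3) = 9 - 6 = 3
b(1) = b(3) - b(2) = 6 - 3 = 3
b(0) = b(2) - b(1) = 3 - 3 = 0

b(0) = 0, b(1) = 3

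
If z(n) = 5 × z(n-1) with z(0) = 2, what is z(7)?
Computing step by step:
z(0) = 2
z(1) = 5 × 2 = 10
z(2) = 5 × 10 = 50
z(3) = 5 × 50 = 250
z(4) = 5 × 250 = 1250
z(5) = 5 × 1250 = 6250
z(6) = 5 × 6250 = 31250
z(7) = 5 × 31250 = 156250

156250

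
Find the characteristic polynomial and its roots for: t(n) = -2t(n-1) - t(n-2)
Substitute t(n) = rⁿ and divide through by rⁿ⁻²: r² + 2r + 1 = 0
Factor: (r + 1)² = 0, so r = -1 (double root).
General solution: t(n) = (A + Bn)·(-1)ⁿ

Characteristic: r² + 2r + 1 = 0, Roots: r = -1 (double root)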